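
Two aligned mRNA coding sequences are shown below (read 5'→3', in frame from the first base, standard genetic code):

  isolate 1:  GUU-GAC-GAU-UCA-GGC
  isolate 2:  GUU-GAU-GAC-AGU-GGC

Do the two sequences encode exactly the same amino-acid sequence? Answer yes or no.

Codon 1: GUU Val / GUU Val — identical.
Codon 2: GAC Asp / GAU Asp — synonymous.
Codon 3: GAU Asp / GAC Asp — synonymous.
Codon 4: UCA Ser / AGU Ser — synonymous.
Codon 5: GGC Gly / GGC Gly — identical.
Nonsynonymous differences: 0 → same protein.

yes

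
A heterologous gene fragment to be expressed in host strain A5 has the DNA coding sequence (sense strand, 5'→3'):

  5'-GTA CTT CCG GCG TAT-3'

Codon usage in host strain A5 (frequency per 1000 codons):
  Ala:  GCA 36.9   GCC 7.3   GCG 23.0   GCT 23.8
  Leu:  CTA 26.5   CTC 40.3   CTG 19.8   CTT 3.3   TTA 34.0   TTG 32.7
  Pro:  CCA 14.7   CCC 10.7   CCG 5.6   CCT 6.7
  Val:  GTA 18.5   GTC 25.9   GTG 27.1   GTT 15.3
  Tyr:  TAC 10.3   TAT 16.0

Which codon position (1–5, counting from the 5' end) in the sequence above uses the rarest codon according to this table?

Codon 1 GTA (Val): 18.5 per 1000.
Codon 2 CTT (Leu): 3.3 per 1000.
Codon 3 CCG (Pro): 5.6 per 1000.
Codon 4 GCG (Ala): 23.0 per 1000.
Codon 5 TAT (Tyr): 16.0 per 1000.
Lowest frequency is 3.3 at codon 2.

2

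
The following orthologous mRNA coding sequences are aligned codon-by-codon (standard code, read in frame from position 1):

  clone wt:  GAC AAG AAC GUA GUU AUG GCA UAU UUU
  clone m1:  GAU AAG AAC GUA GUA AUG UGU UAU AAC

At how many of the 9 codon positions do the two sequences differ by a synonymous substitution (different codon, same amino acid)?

2

Codon 1: GAC Asp / GAU Asp — synonymous.
Codon 2: AAG Lys / AAG Lys — identical.
Codon 3: AAC Asn / AAC Asn — identical.
Codon 4: GUA Val / GUA Val — identical.
Codon 5: GUU Val / GUA Val — synonymous.
Codon 6: AUG Met / AUG Met — identical.
Codon 7: GCA Ala / UGU Cys — nonsynonymous.
Codon 8: UAU Tyr / UAU Tyr — identical.
Codon 9: UUU Phe / AAC Asn — nonsynonymous.
Synonymous differences: 2.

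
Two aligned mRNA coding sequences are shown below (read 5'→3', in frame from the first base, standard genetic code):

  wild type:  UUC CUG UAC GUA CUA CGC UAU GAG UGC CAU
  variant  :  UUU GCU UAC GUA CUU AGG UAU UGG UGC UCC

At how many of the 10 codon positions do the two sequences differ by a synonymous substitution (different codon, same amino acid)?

3

Codon 1: UUC Phe / UUU Phe — synonymous.
Codon 2: CUG Leu / GCU Ala — nonsynonymous.
Codon 3: UAC Tyr / UAC Tyr — identical.
Codon 4: GUA Val / GUA Val — identical.
Codon 5: CUA Leu / CUU Leu — synonymous.
Codon 6: CGC Arg / AGG Arg — synonymous.
Codon 7: UAU Tyr / UAU Tyr — identical.
Codon 8: GAG Glu / UGG Trp — nonsynonymous.
Codon 9: UGC Cys / UGC Cys — identical.
Codon 10: CAU His / UCC Ser — nonsynonymous.
Synonymous differences: 3.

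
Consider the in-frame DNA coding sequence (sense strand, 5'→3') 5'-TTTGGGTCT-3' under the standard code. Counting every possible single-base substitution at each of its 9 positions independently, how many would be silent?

Codon 1 (TTT, Phe): 1 synonymous substitution.
Codon 2 (GGG, Gly): 3 synonymous substitutions.
Codon 3 (TCT, Ser): 3 synonymous substitutions.
Total: 1 + 3 + 3 = 7.

7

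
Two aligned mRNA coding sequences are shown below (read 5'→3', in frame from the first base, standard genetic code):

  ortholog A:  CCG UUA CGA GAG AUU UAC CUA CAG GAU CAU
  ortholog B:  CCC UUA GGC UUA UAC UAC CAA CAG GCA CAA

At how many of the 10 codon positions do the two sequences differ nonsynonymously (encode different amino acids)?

Codon 1: CCG Pro / CCC Pro — synonymous.
Codon 2: UUA Leu / UUA Leu — identical.
Codon 3: CGA Arg / GGC Gly — nonsynonymous.
Codon 4: GAG Glu / UUA Leu — nonsynonymous.
Codon 5: AUU Ile / UAC Tyr — nonsynonymous.
Codon 6: UAC Tyr / UAC Tyr — identical.
Codon 7: CUA Leu / CAA Gln — nonsynonymous.
Codon 8: CAG Gln / CAG Gln — identical.
Codon 9: GAU Asp / GCA Ala — nonsynonymous.
Codon 10: CAU His / CAA Gln — nonsynonymous.
Nonsynonymous differences: 6.

6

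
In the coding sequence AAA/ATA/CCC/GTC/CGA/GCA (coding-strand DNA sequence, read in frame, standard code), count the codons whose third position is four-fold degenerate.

4

Codon 1 AAA (Lys): third position 2-fold.
Codon 2 ATA (Ile): third position 3-fold.
Codon 3 CCC (Pro): third position 4-fold.
Codon 4 GTC (Val): third position 4-fold.
Codon 5 CGA (Arg): third position 4-fold.
Codon 6 GCA (Ala): third position 4-fold.
Four-fold degenerate third positions: 4.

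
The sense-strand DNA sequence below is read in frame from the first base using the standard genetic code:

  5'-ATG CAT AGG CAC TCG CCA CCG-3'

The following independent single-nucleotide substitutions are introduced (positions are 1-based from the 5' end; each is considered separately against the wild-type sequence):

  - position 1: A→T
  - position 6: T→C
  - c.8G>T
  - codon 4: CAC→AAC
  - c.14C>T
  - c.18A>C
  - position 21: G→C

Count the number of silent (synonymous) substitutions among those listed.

Codon 1: ATG (Met) → TTG (Leu) — missense.
Codon 2: CAT (His) → CAC (His) — synonymous.
Codon 3: AGG (Arg) → ATG (Met) — missense.
Codon 4: CAC (His) → AAC (Asn) — missense.
Codon 5: TCG (Ser) → TTG (Leu) — missense.
Codon 6: CCA (Pro) → CCC (Pro) — synonymous.
Codon 7: CCG (Pro) → CCC (Pro) — synonymous.
Synonymous: 3 of 7.

3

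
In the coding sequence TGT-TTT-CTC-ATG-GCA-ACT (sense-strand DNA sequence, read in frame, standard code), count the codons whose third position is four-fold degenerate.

Codon 1 TGT (Cys): third position 2-fold.
Codon 2 TTT (Phe): third position 2-fold.
Codon 3 CTC (Leu): third position 4-fold.
Codon 4 ATG (Met): third position 1-fold.
Codon 5 GCA (Ala): third position 4-fold.
Codon 6 ACT (Thr): third position 4-fold.
Four-fold degenerate third positions: 3.

3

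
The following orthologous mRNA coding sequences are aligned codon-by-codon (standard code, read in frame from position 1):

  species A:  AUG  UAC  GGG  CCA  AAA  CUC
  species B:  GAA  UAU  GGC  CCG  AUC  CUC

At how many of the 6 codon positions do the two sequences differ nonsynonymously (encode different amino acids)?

Codon 1: AUG Met / GAA Glu — nonsynonymous.
Codon 2: UAC Tyr / UAU Tyr — synonymous.
Codon 3: GGG Gly / GGC Gly — synonymous.
Codon 4: CCA Pro / CCG Pro — synonymous.
Codon 5: AAA Lys / AUC Ile — nonsynonymous.
Codon 6: CUC Leu / CUC Leu — identical.
Nonsynonymous differences: 2.

2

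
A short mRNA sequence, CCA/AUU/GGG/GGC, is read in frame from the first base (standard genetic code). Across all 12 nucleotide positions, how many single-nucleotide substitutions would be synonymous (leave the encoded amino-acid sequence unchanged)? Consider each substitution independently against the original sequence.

Codon 1 (CCA, Pro): 3 synonymous substitutions.
Codon 2 (AUU, Ile): 2 synonymous substitutions.
Codon 3 (GGG, Gly): 3 synonymous substitutions.
Codon 4 (GGC, Gly): 3 synonymous substitutions.
Total: 3 + 2 + 3 + 3 = 11.

11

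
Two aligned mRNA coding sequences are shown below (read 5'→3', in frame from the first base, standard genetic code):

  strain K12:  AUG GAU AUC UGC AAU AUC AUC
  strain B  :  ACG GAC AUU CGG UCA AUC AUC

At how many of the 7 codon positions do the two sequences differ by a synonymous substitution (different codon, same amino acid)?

Codon 1: AUG Met / ACG Thr — nonsynonymous.
Codon 2: GAU Asp / GAC Asp — synonymous.
Codon 3: AUC Ile / AUU Ile — synonymous.
Codon 4: UGC Cys / CGG Arg — nonsynonymous.
Codon 5: AAU Asn / UCA Ser — nonsynonymous.
Codon 6: AUC Ile / AUC Ile — identical.
Codon 7: AUC Ile / AUC Ile — identical.
Synonymous differences: 2.

2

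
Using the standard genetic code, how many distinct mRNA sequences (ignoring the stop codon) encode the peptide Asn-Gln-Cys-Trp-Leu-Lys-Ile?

288

Asn: 2 codons.
Gln: 2 codons.
Cys: 2 codons.
Trp: 1 codon.
Leu: 6 codons.
Lys: 2 codons.
Ile: 3 codons.
2 × 2 × 2 × 1 × 6 × 2 × 3 = 288.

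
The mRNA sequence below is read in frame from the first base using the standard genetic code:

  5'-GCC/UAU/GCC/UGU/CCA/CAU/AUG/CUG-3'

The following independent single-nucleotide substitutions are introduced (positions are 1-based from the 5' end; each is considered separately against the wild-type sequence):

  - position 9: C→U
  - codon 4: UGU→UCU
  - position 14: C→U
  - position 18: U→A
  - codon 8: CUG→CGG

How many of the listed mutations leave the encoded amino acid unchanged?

Codon 3: GCC (Ala) → GCU (Ala) — synonymous.
Codon 4: UGU (Cys) → UCU (Ser) — missense.
Codon 5: CCA (Pro) → CUA (Leu) — missense.
Codon 6: CAU (His) → CAA (Gln) — missense.
Codon 8: CUG (Leu) → CGG (Arg) — missense.
Synonymous: 1 of 5.

1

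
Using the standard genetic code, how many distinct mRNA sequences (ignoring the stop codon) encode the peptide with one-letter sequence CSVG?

Cys: 2 codons.
Ser: 6 codons.
Val: 4 codons.
Gly: 4 codons.
2 × 6 × 4 × 4 = 192.

192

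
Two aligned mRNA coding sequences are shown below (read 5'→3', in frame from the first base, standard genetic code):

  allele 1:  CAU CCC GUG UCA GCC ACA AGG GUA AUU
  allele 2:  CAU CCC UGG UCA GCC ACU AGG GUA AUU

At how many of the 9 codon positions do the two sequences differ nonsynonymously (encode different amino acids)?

1

Codon 1: CAU His / CAU His — identical.
Codon 2: CCC Pro / CCC Pro — identical.
Codon 3: GUG Val / UGG Trp — nonsynonymous.
Codon 4: UCA Ser / UCA Ser — identical.
Codon 5: GCC Ala / GCC Ala — identical.
Codon 6: ACA Thr / ACU Thr — synonymous.
Codon 7: AGG Arg / AGG Arg — identical.
Codon 8: GUA Val / GUA Val — identical.
Codon 9: AUU Ile / AUU Ile — identical.
Nonsynonymous differences: 1.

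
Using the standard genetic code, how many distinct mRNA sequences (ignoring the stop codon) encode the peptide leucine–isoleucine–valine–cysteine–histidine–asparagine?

Leu: 6 codons.
Ile: 3 codons.
Val: 4 codons.
Cys: 2 codons.
His: 2 codons.
Asn: 2 codons.
6 × 3 × 4 × 2 × 2 × 2 = 576.

576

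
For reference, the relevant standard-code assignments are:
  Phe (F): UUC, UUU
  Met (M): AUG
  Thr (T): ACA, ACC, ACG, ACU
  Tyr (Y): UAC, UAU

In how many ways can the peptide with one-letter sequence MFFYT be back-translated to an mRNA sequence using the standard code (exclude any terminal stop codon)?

32

Met: 1 codon.
Phe: 2 codons.
Phe: 2 codons.
Tyr: 2 codons.
Thr: 4 codons.
1 × 2 × 2 × 2 × 4 = 32.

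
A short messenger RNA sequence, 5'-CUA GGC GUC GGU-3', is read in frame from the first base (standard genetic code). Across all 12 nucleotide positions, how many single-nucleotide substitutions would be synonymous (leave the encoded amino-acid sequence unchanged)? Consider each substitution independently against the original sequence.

13

Codon 1 (CUA, Leu): 4 synonymous substitutions.
Codon 2 (GGC, Gly): 3 synonymous substitutions.
Codon 3 (GUC, Val): 3 synonymous substitutions.
Codon 4 (GGU, Gly): 3 synonymous substitutions.
Total: 4 + 3 + 3 + 3 = 13.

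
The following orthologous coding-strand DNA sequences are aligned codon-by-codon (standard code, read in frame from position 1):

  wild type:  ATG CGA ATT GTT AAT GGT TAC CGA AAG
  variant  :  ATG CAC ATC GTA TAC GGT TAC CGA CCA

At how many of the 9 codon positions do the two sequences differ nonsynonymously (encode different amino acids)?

Codon 1: ATG Met / ATG Met — identical.
Codon 2: CGA Arg / CAC His — nonsynonymous.
Codon 3: ATT Ile / ATC Ile — synonymous.
Codon 4: GTT Val / GTA Val — synonymous.
Codon 5: AAT Asn / TAC Tyr — nonsynonymous.
Codon 6: GGT Gly / GGT Gly — identical.
Codon 7: TAC Tyr / TAC Tyr — identical.
Codon 8: CGA Arg / CGA Arg — identical.
Codon 9: AAG Lys / CCA Pro — nonsynonymous.
Nonsynonymous differences: 3.

3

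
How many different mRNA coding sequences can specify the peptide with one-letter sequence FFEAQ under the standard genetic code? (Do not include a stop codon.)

64

Phe: 2 codons.
Phe: 2 codons.
Glu: 2 codons.
Ala: 4 codons.
Gln: 2 codons.
2 × 2 × 2 × 4 × 2 = 64.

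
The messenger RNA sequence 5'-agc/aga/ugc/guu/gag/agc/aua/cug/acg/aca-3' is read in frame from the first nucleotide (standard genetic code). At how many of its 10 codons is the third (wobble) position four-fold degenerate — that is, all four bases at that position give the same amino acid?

Codon 1 AGC (Ser): third position 2-fold.
Codon 2 AGA (Arg): third position 2-fold.
Codon 3 UGC (Cys): third position 2-fold.
Codon 4 GUU (Val): third position 4-fold.
Codon 5 GAG (Glu): third position 2-fold.
Codon 6 AGC (Ser): third position 2-fold.
Codon 7 AUA (Ile): third position 3-fold.
Codon 8 CUG (Leu): third position 4-fold.
Codon 9 ACG (Thr): third position 4-fold.
Codon 10 ACA (Thr): third position 4-fold.
Four-fold degenerate third positions: 4.

4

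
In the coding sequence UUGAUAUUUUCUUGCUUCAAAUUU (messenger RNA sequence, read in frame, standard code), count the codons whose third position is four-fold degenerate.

Codon 1 UUG (Leu): third position 2-fold.
Codon 2 AUA (Ile): third position 3-fold.
Codon 3 UUU (Phe): third position 2-fold.
Codon 4 UCU (Ser): third position 4-fold.
Codon 5 UGC (Cys): third position 2-fold.
Codon 6 UUC (Phe): third position 2-fold.
Codon 7 AAA (Lys): third position 2-fold.
Codon 8 UUU (Phe): third position 2-fold.
Four-fold degenerate third positions: 1.

1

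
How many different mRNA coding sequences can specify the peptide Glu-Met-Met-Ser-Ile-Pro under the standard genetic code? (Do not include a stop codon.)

144

Glu: 2 codons.
Met: 1 codon.
Met: 1 codon.
Ser: 6 codons.
Ile: 3 codons.
Pro: 4 codons.
2 × 1 × 1 × 6 × 3 × 4 = 144.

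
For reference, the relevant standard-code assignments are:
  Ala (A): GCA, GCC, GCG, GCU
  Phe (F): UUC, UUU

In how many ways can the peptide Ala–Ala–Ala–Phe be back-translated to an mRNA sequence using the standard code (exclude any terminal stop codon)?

128

Ala: 4 codons.
Ala: 4 codons.
Ala: 4 codons.
Phe: 2 codons.
4 × 4 × 4 × 2 = 128.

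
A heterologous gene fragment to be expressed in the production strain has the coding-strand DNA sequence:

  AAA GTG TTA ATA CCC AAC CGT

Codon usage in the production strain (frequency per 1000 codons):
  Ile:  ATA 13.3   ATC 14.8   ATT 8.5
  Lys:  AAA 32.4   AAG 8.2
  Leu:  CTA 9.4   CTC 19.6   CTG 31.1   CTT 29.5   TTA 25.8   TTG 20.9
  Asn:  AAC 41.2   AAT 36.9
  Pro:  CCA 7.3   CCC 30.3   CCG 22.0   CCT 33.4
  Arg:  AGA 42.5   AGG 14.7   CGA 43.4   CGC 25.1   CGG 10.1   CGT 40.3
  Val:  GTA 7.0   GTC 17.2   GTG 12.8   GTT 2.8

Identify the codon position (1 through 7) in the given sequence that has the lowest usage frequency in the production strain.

Codon 1 AAA (Lys): 32.4 per 1000.
Codon 2 GTG (Val): 12.8 per 1000.
Codon 3 TTA (Leu): 25.8 per 1000.
Codon 4 ATA (Ile): 13.3 per 1000.
Codon 5 CCC (Pro): 30.3 per 1000.
Codon 6 AAC (Asn): 41.2 per 1000.
Codon 7 CGT (Arg): 40.3 per 1000.
Lowest frequency is 12.8 at codon 2.

2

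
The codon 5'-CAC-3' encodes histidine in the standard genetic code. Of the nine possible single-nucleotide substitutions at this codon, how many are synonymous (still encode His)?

1

Position 1: none → 0 synonymous.
Position 2: none → 0 synonymous.
Position 3: CAU → 1 synonymous.
Total: 0 + 0 + 1 = 1.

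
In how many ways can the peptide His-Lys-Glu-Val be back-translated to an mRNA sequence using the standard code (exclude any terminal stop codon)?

His: 2 codons.
Lys: 2 codons.
Glu: 2 codons.
Val: 4 codons.
2 × 2 × 2 × 4 = 32.

32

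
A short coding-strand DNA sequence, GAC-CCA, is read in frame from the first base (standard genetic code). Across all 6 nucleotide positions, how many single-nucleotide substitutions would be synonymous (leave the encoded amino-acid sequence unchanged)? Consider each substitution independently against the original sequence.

Codon 1 (GAC, Asp): 1 synonymous substitution.
Codon 2 (CCA, Pro): 3 synonymous substitutions.
Total: 1 + 3 = 4.

4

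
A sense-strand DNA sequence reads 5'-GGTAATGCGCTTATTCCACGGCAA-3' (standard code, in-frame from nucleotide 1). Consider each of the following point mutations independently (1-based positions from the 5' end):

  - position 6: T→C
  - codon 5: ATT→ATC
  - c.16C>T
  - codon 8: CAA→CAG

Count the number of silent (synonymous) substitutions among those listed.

Codon 2: AAT (Asn) → AAC (Asn) — synonymous.
Codon 5: ATT (Ile) → ATC (Ile) — synonymous.
Codon 6: CCA (Pro) → TCA (Ser) — missense.
Codon 8: CAA (Gln) → CAG (Gln) — synonymous.
Synonymous: 3 of 4.

3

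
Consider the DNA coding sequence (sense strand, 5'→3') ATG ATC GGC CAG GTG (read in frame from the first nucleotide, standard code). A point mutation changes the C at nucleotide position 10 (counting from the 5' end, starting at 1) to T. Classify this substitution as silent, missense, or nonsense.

Position 10 falls in codon 4: CAG → Gln.
After the substitution the codon is TAG → Stop.
The new codon is a stop codon, so this is a nonsense mutation.

nonsense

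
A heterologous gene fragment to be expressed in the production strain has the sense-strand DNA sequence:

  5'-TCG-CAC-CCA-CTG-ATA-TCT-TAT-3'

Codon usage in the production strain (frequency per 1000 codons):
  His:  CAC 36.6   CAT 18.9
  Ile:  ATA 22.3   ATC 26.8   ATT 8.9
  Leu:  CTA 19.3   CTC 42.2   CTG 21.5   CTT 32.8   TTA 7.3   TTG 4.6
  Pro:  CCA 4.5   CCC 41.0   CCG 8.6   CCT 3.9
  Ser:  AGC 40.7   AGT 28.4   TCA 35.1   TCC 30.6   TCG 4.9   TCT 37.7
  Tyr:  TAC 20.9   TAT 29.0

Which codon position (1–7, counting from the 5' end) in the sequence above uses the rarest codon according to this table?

3

Codon 1 TCG (Ser): 4.9 per 1000.
Codon 2 CAC (His): 36.6 per 1000.
Codon 3 CCA (Pro): 4.5 per 1000.
Codon 4 CTG (Leu): 21.5 per 1000.
Codon 5 ATA (Ile): 22.3 per 1000.
Codon 6 TCT (Ser): 37.7 per 1000.
Codon 7 TAT (Tyr): 29.0 per 1000.
Lowest frequency is 4.5 at codon 3.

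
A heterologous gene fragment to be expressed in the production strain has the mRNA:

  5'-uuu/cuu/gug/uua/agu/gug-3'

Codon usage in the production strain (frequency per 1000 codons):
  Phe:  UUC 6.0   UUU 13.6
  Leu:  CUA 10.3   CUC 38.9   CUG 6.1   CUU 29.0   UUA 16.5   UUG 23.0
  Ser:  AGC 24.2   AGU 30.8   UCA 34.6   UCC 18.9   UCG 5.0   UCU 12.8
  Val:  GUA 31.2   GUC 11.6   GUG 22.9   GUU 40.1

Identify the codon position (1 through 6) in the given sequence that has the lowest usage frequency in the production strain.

Codon 1 UUU (Phe): 13.6 per 1000.
Codon 2 CUU (Leu): 29.0 per 1000.
Codon 3 GUG (Val): 22.9 per 1000.
Codon 4 UUA (Leu): 16.5 per 1000.
Codon 5 AGU (Ser): 30.8 per 1000.
Codon 6 GUG (Val): 22.9 per 1000.
Lowest frequency is 13.6 at codon 1.

1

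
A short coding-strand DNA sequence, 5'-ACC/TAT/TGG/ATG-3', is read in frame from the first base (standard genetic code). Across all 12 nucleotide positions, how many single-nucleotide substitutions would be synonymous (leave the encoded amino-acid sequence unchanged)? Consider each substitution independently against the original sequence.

Codon 1 (ACC, Thr): 3 synonymous substitutions.
Codon 2 (TAT, Tyr): 1 synonymous substitution.
Codon 3 (TGG, Trp): 0 synonymous substitutions.
Codon 4 (ATG, Met): 0 synonymous substitutions.
Total: 3 + 1 + 0 + 0 = 4.

4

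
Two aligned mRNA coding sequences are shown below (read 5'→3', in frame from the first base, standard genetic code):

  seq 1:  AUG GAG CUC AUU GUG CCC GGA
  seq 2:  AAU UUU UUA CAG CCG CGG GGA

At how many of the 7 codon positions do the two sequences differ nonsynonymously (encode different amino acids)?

Codon 1: AUG Met / AAU Asn — nonsynonymous.
Codon 2: GAG Glu / UUU Phe — nonsynonymous.
Codon 3: CUC Leu / UUA Leu — synonymous.
Codon 4: AUU Ile / CAG Gln — nonsynonymous.
Codon 5: GUG Val / CCG Pro — nonsynonymous.
Codon 6: CCC Pro / CGG Arg — nonsynonymous.
Codon 7: GGA Gly / GGA Gly — identical.
Nonsynonymous differences: 5.

5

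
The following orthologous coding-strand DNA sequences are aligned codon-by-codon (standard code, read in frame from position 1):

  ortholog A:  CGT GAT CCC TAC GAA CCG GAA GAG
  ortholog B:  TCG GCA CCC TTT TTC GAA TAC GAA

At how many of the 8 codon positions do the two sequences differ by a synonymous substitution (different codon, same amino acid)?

Codon 1: CGT Arg / TCG Ser — nonsynonymous.
Codon 2: GAT Asp / GCA Ala — nonsynonymous.
Codon 3: CCC Pro / CCC Pro — identical.
Codon 4: TAC Tyr / TTT Phe — nonsynonymous.
Codon 5: GAA Glu / TTC Phe — nonsynonymous.
Codon 6: CCG Pro / GAA Glu — nonsynonymous.
Codon 7: GAA Glu / TAC Tyr — nonsynonymous.
Codon 8: GAG Glu / GAA Glu — synonymous.
Synonymous differences: 1.

1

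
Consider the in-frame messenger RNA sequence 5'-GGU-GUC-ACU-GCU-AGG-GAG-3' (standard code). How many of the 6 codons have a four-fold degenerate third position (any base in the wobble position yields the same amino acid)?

Codon 1 GGU (Gly): third position 4-fold.
Codon 2 GUC (Val): third position 4-fold.
Codon 3 ACU (Thr): third position 4-fold.
Codon 4 GCU (Ala): third position 4-fold.
Codon 5 AGG (Arg): third position 2-fold.
Codon 6 GAG (Glu): third position 2-fold.
Four-fold degenerate third positions: 4.

4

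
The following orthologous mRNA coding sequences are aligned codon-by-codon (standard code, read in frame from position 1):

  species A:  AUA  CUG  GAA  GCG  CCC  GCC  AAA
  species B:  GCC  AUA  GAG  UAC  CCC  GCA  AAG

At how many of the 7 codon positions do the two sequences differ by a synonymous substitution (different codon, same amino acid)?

Codon 1: AUA Ile / GCC Ala — nonsynonymous.
Codon 2: CUG Leu / AUA Ile — nonsynonymous.
Codon 3: GAA Glu / GAG Glu — synonymous.
Codon 4: GCG Ala / UAC Tyr — nonsynonymous.
Codon 5: CCC Pro / CCC Pro — identical.
Codon 6: GCC Ala / GCA Ala — synonymous.
Codon 7: AAA Lys / AAG Lys — synonymous.
Synonymous differences: 3.

3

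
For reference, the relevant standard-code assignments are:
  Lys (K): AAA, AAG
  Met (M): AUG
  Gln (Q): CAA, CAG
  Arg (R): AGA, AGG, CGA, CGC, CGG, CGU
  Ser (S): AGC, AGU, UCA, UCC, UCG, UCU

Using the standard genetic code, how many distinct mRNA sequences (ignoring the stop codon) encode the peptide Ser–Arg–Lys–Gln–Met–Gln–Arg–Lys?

3456

Ser: 6 codons.
Arg: 6 codons.
Lys: 2 codons.
Gln: 2 codons.
Met: 1 codon.
Gln: 2 codons.
Arg: 6 codons.
Lys: 2 codons.
6 × 6 × 2 × 2 × 1 × 2 × 6 × 2 = 3456.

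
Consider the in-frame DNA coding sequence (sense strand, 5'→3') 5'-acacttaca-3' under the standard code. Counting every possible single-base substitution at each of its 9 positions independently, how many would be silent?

Codon 1 (ACA, Thr): 3 synonymous substitutions.
Codon 2 (CTT, Leu): 3 synonymous substitutions.
Codon 3 (ACA, Thr): 3 synonymous substitutions.
Total: 3 + 3 + 3 = 9.

9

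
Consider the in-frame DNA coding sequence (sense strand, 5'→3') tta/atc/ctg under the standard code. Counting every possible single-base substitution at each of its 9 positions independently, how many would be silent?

Codon 1 (TTA, Leu): 2 synonymous substitutions.
Codon 2 (ATC, Ile): 2 synonymous substitutions.
Codon 3 (CTG, Leu): 4 synonymous substitutions.
Total: 2 + 2 + 4 = 8.

8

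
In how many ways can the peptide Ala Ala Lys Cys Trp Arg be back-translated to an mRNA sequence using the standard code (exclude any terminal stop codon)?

384

Ala: 4 codons.
Ala: 4 codons.
Lys: 2 codons.
Cys: 2 codons.
Trp: 1 codon.
Arg: 6 codons.
4 × 4 × 2 × 2 × 1 × 6 = 384.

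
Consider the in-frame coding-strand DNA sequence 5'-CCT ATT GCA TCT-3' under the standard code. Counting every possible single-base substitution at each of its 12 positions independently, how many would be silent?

Codon 1 (CCT, Pro): 3 synonymous substitutions.
Codon 2 (ATT, Ile): 2 synonymous substitutions.
Codon 3 (GCA, Ala): 3 synonymous substitutions.
Codon 4 (TCT, Ser): 3 synonymous substitutions.
Total: 3 + 2 + 3 + 3 = 11.

11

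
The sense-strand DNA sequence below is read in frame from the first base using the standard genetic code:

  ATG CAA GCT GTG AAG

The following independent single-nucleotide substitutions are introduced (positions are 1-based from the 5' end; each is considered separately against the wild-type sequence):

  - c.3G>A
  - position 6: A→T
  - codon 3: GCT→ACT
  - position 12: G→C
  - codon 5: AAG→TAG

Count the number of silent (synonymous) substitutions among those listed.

1

Codon 1: ATG (Met) → ATA (Ile) — missense.
Codon 2: CAA (Gln) → CAT (His) — missense.
Codon 3: GCT (Ala) → ACT (Thr) — missense.
Codon 4: GTG (Val) → GTC (Val) — synonymous.
Codon 5: AAG (Lys) → TAG (Stop) — nonsense.
Synonymous: 1 of 5.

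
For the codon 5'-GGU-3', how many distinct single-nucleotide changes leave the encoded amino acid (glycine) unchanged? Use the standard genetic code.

Position 1: none → 0 synonymous.
Position 2: none → 0 synonymous.
Position 3: GGC, GGA, GGG → 3 synonymous.
Total: 0 + 0 + 3 = 3.

3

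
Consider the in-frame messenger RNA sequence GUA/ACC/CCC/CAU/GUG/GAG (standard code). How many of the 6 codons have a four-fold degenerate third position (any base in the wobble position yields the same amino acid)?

4

Codon 1 GUA (Val): third position 4-fold.
Codon 2 ACC (Thr): third position 4-fold.
Codon 3 CCC (Pro): third position 4-fold.
Codon 4 CAU (His): third position 2-fold.
Codon 5 GUG (Val): third position 4-fold.
Codon 6 GAG (Glu): third position 2-fold.
Four-fold degenerate third positions: 4.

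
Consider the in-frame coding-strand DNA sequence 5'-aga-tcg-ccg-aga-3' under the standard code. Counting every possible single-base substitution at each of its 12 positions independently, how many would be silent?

10

Codon 1 (AGA, Arg): 2 synonymous substitutions.
Codon 2 (TCG, Ser): 3 synonymous substitutions.
Codon 3 (CCG, Pro): 3 synonymous substitutions.
Codon 4 (AGA, Arg): 2 synonymous substitutions.
Total: 2 + 3 + 3 + 2 = 10.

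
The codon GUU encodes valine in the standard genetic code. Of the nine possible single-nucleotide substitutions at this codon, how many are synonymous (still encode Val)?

3

Position 1: none → 0 synonymous.
Position 2: none → 0 synonymous.
Position 3: GUC, GUA, GUG → 3 synonymous.
Total: 0 + 0 + 3 = 3.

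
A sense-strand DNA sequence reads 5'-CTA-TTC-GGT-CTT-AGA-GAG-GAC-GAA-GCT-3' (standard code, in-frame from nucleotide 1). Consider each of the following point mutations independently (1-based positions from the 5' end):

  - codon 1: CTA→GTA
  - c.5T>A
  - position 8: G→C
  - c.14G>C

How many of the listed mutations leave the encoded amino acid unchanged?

0

Codon 1: CTA (Leu) → GTA (Val) — missense.
Codon 2: TTC (Phe) → TAC (Tyr) — missense.
Codon 3: GGT (Gly) → GCT (Ala) — missense.
Codon 5: AGA (Arg) → ACA (Thr) — missense.
Synonymous: 0 of 4.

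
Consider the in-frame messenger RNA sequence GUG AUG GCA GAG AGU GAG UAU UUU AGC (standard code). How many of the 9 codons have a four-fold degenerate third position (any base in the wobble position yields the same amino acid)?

2

Codon 1 GUG (Val): third position 4-fold.
Codon 2 AUG (Met): third position 1-fold.
Codon 3 GCA (Ala): third position 4-fold.
Codon 4 GAG (Glu): third position 2-fold.
Codon 5 AGU (Ser): third position 2-fold.
Codon 6 GAG (Glu): third position 2-fold.
Codon 7 UAU (Tyr): third position 2-fold.
Codon 8 UUU (Phe): third position 2-fold.
Codon 9 AGC (Ser): third position 2-fold.
Four-fold degenerate third positions: 2.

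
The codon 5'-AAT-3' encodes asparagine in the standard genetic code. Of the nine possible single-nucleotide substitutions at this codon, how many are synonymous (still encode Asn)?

1

Position 1: none → 0 synonymous.
Position 2: none → 0 synonymous.
Position 3: AAC → 1 synonymous.
Total: 0 + 0 + 1 = 1.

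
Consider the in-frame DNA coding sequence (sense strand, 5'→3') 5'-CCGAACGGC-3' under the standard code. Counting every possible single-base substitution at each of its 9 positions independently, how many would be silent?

Codon 1 (CCG, Pro): 3 synonymous substitutions.
Codon 2 (AAC, Asn): 1 synonymous substitution.
Codon 3 (GGC, Gly): 3 synonymous substitutions.
Total: 3 + 1 + 3 = 7.

7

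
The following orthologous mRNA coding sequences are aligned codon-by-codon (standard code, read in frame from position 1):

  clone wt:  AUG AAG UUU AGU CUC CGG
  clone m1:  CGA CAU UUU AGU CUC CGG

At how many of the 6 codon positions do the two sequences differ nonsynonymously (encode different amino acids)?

Codon 1: AUG Met / CGA Arg — nonsynonymous.
Codon 2: AAG Lys / CAU His — nonsynonymous.
Codon 3: UUU Phe / UUU Phe — identical.
Codon 4: AGU Ser / AGU Ser — identical.
Codon 5: CUC Leu / CUC Leu — identical.
Codon 6: CGG Arg / CGG Arg — identical.
Nonsynonymous differences: 2.

2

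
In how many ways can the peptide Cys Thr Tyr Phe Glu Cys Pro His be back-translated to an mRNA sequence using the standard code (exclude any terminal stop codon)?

Cys: 2 codons.
Thr: 4 codons.
Tyr: 2 codons.
Phe: 2 codons.
Glu: 2 codons.
Cys: 2 codons.
Pro: 4 codons.
His: 2 codons.
2 × 4 × 2 × 2 × 2 × 2 × 4 × 2 = 1024.

1024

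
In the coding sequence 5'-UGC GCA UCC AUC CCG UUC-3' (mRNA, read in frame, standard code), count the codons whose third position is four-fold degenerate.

Codon 1 UGC (Cys): third position 2-fold.
Codon 2 GCA (Ala): third position 4-fold.
Codon 3 UCC (Ser): third position 4-fold.
Codon 4 AUC (Ile): third position 3-fold.
Codon 5 CCG (Pro): third position 4-fold.
Codon 6 UUC (Phe): third position 2-fold.
Four-fold degenerate third positions: 3.

3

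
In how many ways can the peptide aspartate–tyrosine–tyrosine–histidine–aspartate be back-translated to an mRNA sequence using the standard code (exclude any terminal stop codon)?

32

Asp: 2 codons.
Tyr: 2 codons.
Tyr: 2 codons.
His: 2 codons.
Asp: 2 codons.
2 × 2 × 2 × 2 × 2 = 32.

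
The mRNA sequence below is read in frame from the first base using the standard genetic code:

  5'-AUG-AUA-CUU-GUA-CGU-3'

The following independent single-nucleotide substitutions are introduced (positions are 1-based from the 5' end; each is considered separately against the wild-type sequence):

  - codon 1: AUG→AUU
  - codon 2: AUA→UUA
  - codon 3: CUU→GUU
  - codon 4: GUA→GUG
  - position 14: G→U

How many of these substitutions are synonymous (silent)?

Codon 1: AUG (Met) → AUU (Ile) — missense.
Codon 2: AUA (Ile) → UUA (Leu) — missense.
Codon 3: CUU (Leu) → GUU (Val) — missense.
Codon 4: GUA (Val) → GUG (Val) — synonymous.
Codon 5: CGU (Arg) → CUU (Leu) — missense.
Synonymous: 1 of 5.

1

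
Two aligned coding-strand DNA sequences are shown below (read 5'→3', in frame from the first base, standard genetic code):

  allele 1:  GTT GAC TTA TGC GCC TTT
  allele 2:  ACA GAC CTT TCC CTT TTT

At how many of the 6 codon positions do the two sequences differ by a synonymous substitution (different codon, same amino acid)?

Codon 1: GTT Val / ACA Thr — nonsynonymous.
Codon 2: GAC Asp / GAC Asp — identical.
Codon 3: TTA Leu / CTT Leu — synonymous.
Codon 4: TGC Cys / TCC Ser — nonsynonymous.
Codon 5: GCC Ala / CTT Leu — nonsynonymous.
Codon 6: TTT Phe / TTT Phe — identical.
Synonymous differences: 1.

1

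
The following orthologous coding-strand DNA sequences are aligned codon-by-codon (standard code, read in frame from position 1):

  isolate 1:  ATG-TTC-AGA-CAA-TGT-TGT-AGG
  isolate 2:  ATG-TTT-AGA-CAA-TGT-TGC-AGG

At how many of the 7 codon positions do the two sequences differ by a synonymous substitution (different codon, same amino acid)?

2

Codon 1: ATG Met / ATG Met — identical.
Codon 2: TTC Phe / TTT Phe — synonymous.
Codon 3: AGA Arg / AGA Arg — identical.
Codon 4: CAA Gln / CAA Gln — identical.
Codon 5: TGT Cys / TGT Cys — identical.
Codon 6: TGT Cys / TGC Cys — synonymous.
Codon 7: AGG Arg / AGG Arg — identical.
Synonymous differences: 2.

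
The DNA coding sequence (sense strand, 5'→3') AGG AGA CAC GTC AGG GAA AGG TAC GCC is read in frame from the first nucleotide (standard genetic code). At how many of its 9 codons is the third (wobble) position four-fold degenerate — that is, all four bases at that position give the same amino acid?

Codon 1 AGG (Arg): third position 2-fold.
Codon 2 AGA (Arg): third position 2-fold.
Codon 3 CAC (His): third position 2-fold.
Codon 4 GTC (Val): third position 4-fold.
Codon 5 AGG (Arg): third position 2-fold.
Codon 6 GAA (Glu): third position 2-fold.
Codon 7 AGG (Arg): third position 2-fold.
Codon 8 TAC (Tyr): third position 2-fold.
Codon 9 GCC (Ala): third position 4-fold.
Four-fold degenerate third positions: 2.

2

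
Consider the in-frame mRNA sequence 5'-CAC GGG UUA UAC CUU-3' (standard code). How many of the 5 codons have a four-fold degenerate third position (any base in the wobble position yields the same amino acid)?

2

Codon 1 CAC (His): third position 2-fold.
Codon 2 GGG (Gly): third position 4-fold.
Codon 3 UUA (Leu): third position 2-fold.
Codon 4 UAC (Tyr): third position 2-fold.
Codon 5 CUU (Leu): third position 4-fold.
Four-fold degenerate third positions: 2.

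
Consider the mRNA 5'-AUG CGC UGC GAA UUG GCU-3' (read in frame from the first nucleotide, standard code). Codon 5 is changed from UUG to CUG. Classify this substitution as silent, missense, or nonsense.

Position 13 falls in codon 5: UUG → Leu.
After the substitution the codon is CUG → Leu.
Both encode Leu, so the change is synonymous.

silent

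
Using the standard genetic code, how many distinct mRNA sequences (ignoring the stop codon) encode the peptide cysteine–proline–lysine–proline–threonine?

256

Cys: 2 codons.
Pro: 4 codons.
Lys: 2 codons.
Pro: 4 codons.
Thr: 4 codons.
2 × 4 × 2 × 4 × 4 = 256.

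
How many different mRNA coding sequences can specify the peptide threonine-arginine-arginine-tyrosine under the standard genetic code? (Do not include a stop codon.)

288

Thr: 4 codons.
Arg: 6 codons.
Arg: 6 codons.
Tyr: 2 codons.
4 × 6 × 6 × 2 = 288.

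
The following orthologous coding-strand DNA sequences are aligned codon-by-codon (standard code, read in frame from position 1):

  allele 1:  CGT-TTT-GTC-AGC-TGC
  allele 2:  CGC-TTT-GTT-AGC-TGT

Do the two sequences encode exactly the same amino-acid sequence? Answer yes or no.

Codon 1: CGT Arg / CGC Arg — synonymous.
Codon 2: TTT Phe / TTT Phe — identical.
Codon 3: GTC Val / GTT Val — synonymous.
Codon 4: AGC Ser / AGC Ser — identical.
Codon 5: TGC Cys / TGT Cys — synonymous.
Nonsynonymous differences: 0 → same protein.

yes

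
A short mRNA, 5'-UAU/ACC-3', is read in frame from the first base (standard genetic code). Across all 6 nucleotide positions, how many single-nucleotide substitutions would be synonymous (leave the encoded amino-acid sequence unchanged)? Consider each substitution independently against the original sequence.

Codon 1 (UAU, Tyr): 1 synonymous substitution.
Codon 2 (ACC, Thr): 3 synonymous substitutions.
Total: 1 + 3 = 4.

4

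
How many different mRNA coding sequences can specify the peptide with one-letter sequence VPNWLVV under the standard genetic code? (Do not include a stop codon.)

Val: 4 codons.
Pro: 4 codons.
Asn: 2 codons.
Trp: 1 codon.
Leu: 6 codons.
Val: 4 codons.
Val: 4 codons.
4 × 4 × 2 × 1 × 6 × 4 × 4 = 3072.

3072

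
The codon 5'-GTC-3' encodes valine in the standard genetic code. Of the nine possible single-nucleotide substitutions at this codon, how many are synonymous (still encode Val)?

3

Position 1: none → 0 synonymous.
Position 2: none → 0 synonymous.
Position 3: GTT, GTA, GTG → 3 synonymous.
Total: 0 + 0 + 3 = 3.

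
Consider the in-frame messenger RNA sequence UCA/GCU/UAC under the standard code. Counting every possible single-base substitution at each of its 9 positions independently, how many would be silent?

Codon 1 (UCA, Ser): 3 synonymous substitutions.
Codon 2 (GCU, Ala): 3 synonymous substitutions.
Codon 3 (UAC, Tyr): 1 synonymous substitution.
Total: 3 + 3 + 1 = 7.

7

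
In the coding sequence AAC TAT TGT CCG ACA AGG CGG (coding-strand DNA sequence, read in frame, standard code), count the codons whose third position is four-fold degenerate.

Codon 1 AAC (Asn): third position 2-fold.
Codon 2 TAT (Tyr): third position 2-fold.
Codon 3 TGT (Cys): third position 2-fold.
Codon 4 CCG (Pro): third position 4-fold.
Codon 5 ACA (Thr): third position 4-fold.
Codon 6 AGG (Arg): third position 2-fold.
Codon 7 CGG (Arg): third position 4-fold.
Four-fold degenerate third positions: 3.

3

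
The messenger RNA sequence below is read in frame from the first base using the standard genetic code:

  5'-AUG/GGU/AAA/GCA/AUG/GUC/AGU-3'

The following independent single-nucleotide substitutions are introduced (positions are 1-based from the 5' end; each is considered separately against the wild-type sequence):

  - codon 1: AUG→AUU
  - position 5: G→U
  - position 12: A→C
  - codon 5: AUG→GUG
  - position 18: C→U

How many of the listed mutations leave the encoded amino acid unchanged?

2

Codon 1: AUG (Met) → AUU (Ile) — missense.
Codon 2: GGU (Gly) → GUU (Val) — missense.
Codon 4: GCA (Ala) → GCC (Ala) — synonymous.
Codon 5: AUG (Met) → GUG (Val) — missense.
Codon 6: GUC (Val) → GUU (Val) — synonymous.
Synonymous: 2 of 5.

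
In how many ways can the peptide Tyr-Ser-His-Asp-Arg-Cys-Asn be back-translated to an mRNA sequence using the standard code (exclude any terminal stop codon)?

Tyr: 2 codons.
Ser: 6 codons.
His: 2 codons.
Asp: 2 codons.
Arg: 6 codons.
Cys: 2 codons.
Asn: 2 codons.
2 × 6 × 2 × 2 × 6 × 2 × 2 = 1152.

1152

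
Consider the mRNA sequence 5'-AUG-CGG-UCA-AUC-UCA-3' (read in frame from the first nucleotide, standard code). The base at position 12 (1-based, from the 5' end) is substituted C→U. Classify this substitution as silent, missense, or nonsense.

silent

Position 12 falls in codon 4: AUC → Ile.
After the substitution the codon is AUU → Ile.
Both encode Ile, so the change is synonymous.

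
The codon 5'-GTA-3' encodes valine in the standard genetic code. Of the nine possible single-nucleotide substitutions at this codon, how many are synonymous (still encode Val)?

3

Position 1: none → 0 synonymous.
Position 2: none → 0 synonymous.
Position 3: GTT, GTC, GTG → 3 synonymous.
Total: 0 + 0 + 3 = 3.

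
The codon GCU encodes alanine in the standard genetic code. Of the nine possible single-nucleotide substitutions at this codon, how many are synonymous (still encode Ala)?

Position 1: none → 0 synonymous.
Position 2: none → 0 synonymous.
Position 3: GCC, GCA, GCG → 3 synonymous.
Total: 0 + 0 + 3 = 3.

3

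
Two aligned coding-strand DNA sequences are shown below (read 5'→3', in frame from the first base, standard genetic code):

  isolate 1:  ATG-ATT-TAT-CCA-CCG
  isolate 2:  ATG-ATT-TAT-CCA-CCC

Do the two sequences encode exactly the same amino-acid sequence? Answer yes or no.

Codon 1: ATG Met / ATG Met — identical.
Codon 2: ATT Ile / ATT Ile — identical.
Codon 3: TAT Tyr / TAT Tyr — identical.
Codon 4: CCA Pro / CCA Pro — identical.
Codon 5: CCG Pro / CCC Pro — synonymous.
Nonsynonymous differences: 0 → same protein.

yes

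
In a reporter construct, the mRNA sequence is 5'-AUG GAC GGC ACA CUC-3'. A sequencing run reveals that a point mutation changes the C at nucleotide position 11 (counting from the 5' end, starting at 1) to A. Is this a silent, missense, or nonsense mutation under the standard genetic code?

missense

Position 11 falls in codon 4: ACA → Thr.
After the substitution the codon is AAA → Lys.
Thr ≠ Lys, so this is a missense mutation.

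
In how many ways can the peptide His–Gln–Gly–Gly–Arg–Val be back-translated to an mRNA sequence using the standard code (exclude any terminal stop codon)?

His: 2 codons.
Gln: 2 codons.
Gly: 4 codons.
Gly: 4 codons.
Arg: 6 codons.
Val: 4 codons.
2 × 2 × 4 × 4 × 6 × 4 = 1536.

1536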